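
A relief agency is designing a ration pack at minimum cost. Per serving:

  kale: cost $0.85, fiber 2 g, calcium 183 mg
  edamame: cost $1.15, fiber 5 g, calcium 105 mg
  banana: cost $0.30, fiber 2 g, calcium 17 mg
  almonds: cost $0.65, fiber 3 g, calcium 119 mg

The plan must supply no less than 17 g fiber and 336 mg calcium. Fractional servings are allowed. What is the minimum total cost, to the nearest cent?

The cheapest plan sits at a corner of the feasible region — with two constraints it uses at most two foods.
kale only: max(17/2, 336/183) = 8.5 servings → $7.22.
edamame only: max(17/5, 336/105) = 3.4 servings → $3.91.
banana only: max(17/2, 336/17) = 19.76 servings → $5.93.
almonds only: max(17/3, 336/119) = 5.667 servings → $3.68.
kale + edamame: intersection lies outside the first quadrant.
kale + banana with both tight: 1.154 servings and 7.346 servings → $3.18.
kale + almonds: intersection lies outside the first quadrant.
edamame + banana with both tight: 3.064 servings and 0.84 servings → $3.78.
edamame + almonds: intersection lies outside the first quadrant.
banana + almonds with both tight: 5.428 servings and 2.048 servings → $2.96.
Cheapest feasible corner: $2.96.

$2.96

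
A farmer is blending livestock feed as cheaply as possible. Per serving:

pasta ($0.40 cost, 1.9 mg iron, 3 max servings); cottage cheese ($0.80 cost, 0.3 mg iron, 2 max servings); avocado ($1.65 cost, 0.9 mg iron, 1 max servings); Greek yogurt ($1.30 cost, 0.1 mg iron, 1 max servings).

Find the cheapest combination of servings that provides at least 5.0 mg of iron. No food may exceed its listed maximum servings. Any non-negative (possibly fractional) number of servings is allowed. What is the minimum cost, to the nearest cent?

$1.05

Cost per mg of iron: pasta $0.2105, avocado $1.8333, cottage cheese $2.6667, Greek yogurt $13.0000.
Take 2.632 servings of pasta: +5.0 mg iron for $1.05 (total $1.05, still need 0.0 mg).
Filling from the cheapest source first is optimal under one linear minimum: $1.05.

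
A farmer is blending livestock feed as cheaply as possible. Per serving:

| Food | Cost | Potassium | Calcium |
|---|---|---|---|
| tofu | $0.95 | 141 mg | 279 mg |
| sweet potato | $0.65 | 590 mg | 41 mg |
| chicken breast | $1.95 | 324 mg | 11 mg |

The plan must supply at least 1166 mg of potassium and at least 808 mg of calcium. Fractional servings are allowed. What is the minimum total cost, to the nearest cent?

With two linear requirements the optimum uses one or two foods; enumerate the corners.
tofu only: max(1166/141, 808/279) = 8.27 servings → $7.86.
sweet potato only: max(1166/590, 808/41) = 19.71 servings → $12.81.
chicken breast only: max(1166/324, 808/11) = 73.45 servings → $143.24.
tofu + sweet potato with both tight: 2.7 servings and 1.331 servings → $3.43.
tofu + chicken breast with both tight: 2.802 servings and 2.379 servings → $7.30.
sweet potato + chicken breast with both targets exact would need a negative amount; discard.
Cheapest feasible corner: $3.43.

$3.43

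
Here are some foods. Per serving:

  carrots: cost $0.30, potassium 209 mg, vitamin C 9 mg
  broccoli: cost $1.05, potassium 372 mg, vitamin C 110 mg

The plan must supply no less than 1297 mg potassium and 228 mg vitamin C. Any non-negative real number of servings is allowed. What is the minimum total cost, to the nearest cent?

$2.81

An LP optimum is at a vertex; with two nutrient constraints at most two foods are used. Check each candidate.
carrots only: max(1297/209, 228/9) = 25.33 servings → $7.60.
broccoli only: max(1297/372, 228/110) = 3.487 servings → $3.66.
carrots + broccoli with both tight: 2.945 servings and 1.832 servings → $2.81.
Cheapest feasible corner: $2.81.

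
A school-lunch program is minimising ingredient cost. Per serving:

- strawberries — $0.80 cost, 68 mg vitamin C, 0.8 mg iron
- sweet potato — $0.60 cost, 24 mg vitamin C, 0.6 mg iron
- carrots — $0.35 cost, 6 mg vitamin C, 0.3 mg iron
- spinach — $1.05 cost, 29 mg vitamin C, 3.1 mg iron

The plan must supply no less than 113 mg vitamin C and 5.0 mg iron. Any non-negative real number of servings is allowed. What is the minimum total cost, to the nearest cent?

With two linear requirements the optimum uses one or two foods; enumerate the corners.
strawberries only: max(113/68, 5.0/0.8) = 6.25 servings → $5.00.
sweet potato only: max(113/24, 5.0/0.6) = 8.333 servings → $5.00.
carrots only: max(113/6, 5.0/0.3) = 18.83 servings → $6.59.
spinach only: max(113/29, 5.0/3.1) = 3.897 servings → $4.09.
strawberries + sweet potato: the both-tight solution has a negative serving — not a feasible corner.
strawberries + carrots with both tight: 0.25 servings and 16 servings → $5.80.
strawberries + spinach with both tight: 1.094 servings and 1.33 servings → $2.27.
sweet potato + carrots with both tight: 1.083 servings and 14.5 servings → $5.72.
sweet potato + spinach with both tight: 3.602 servings and 0.9158 servings → $3.12.
carrots + spinach: intersection lies outside the first quadrant.
Cheapest feasible corner: $2.27.

$2.27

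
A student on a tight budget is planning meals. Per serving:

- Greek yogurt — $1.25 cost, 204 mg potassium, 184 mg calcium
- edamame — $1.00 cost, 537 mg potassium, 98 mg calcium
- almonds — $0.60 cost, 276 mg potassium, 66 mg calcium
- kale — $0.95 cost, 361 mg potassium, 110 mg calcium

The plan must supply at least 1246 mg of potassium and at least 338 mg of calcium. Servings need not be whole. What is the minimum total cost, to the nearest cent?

$2.95

The cheapest plan sits at a corner of the feasible region — with two constraints it uses at most two foods.
Greek yogurt only: max(1246/204, 338/184) = 6.108 servings → $7.63.
edamame only: max(1246/537, 338/98) = 3.449 servings → $3.45.
almonds only: max(1246/276, 338/66) = 5.121 servings → $3.07.
kale only: max(1246/361, 338/110) = 3.452 servings → $3.28.
Greek yogurt + edamame with both tight: 0.7536 servings and 2.034 servings → $2.98.
Greek yogurt + almonds with both tight: 0.2961 servings and 4.296 servings → $2.95.
Greek yogurt + kale: the both-tight solution has a negative serving — not a feasible corner.
edamame + almonds: intersection lies outside the first quadrant.
edamame + kale with both tight: 0.6349 servings and 2.507 servings → $3.02.
almonds + kale with both tight: 2.302 servings and 1.691 servings → $2.99.
Cheapest feasible corner: $2.95.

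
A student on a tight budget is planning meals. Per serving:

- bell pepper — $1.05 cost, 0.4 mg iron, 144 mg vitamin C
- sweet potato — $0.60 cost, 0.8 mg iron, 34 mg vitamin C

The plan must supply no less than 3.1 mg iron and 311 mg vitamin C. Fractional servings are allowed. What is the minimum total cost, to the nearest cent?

For a min-cost LP with two ≥-constraints, a basic feasible solution has at most two positive variables.
bell pepper only: max(3.1/0.4, 311/144) = 7.75 servings → $8.14.
sweet potato only: max(3.1/0.8, 311/34) = 9.147 servings → $5.49.
bell pepper + sweet potato with both tight: 1.411 servings and 3.169 servings → $3.38.
The minimum over all feasible corners is $3.38.

$3.38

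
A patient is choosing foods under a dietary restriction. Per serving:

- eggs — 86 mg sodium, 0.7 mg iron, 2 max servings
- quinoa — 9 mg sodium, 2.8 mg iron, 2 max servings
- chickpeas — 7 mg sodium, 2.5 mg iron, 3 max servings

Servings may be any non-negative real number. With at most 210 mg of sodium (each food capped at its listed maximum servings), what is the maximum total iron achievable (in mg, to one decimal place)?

Iron per mg sodium: chickpeas 0.3571, quinoa 0.3111, eggs 0.00814.
Take 3 servings of chickpeas: uses 21 mg sodium, +7.5 mg iron (running total 7.5 mg).
Take 2 servings of quinoa: uses 18 mg sodium, +5.6 mg iron (running total 13.1 mg).
Take 1.988 servings of eggs: uses 171 mg sodium, +1.4 mg iron (running total 14.5 mg).
Filling greedily by iron-per-mg sodium is optimal for one linear limit, giving 14.5 mg.

14.5 mg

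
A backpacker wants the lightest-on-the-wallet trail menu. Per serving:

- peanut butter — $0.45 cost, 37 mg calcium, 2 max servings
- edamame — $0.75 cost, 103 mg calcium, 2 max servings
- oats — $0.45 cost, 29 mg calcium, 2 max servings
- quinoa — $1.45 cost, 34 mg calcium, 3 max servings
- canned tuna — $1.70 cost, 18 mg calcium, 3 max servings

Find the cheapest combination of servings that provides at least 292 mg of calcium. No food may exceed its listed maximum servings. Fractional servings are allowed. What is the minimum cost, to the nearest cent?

$2.59

Cost per mg of calcium: edamame $0.0073, peanut butter $0.0122, oats $0.0155, quinoa $0.0426, canned tuna $0.0944.
Take 2 servings of edamame: +206.0 mg calcium for $1.50 (total $1.50, still need 86.0 mg).
Take 2 servings of peanut butter: +74.0 mg calcium for $0.90 (total $2.40, still need 12.0 mg).
Take 0.4138 servings of oats: +12.0 mg calcium for $0.19 (total $2.59, still need 0.0 mg).
Greedy by cheapest-per-mg is optimal for a single linear constraint, so the minimum cost is $2.59.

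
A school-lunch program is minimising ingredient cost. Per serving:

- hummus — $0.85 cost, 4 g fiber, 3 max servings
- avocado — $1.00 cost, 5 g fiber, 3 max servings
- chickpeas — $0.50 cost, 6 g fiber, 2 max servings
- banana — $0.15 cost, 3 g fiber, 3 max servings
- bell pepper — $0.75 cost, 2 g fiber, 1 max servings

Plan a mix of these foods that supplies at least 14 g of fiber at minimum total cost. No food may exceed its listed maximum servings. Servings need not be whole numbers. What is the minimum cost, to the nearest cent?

$0.87

Cost per g of fiber: banana $0.0500, chickpeas $0.0833, avocado $0.2000, hummus $0.2125, bell pepper $0.3750.
Take 3 servings of banana: +9.0 g fiber for $0.45 (total $0.45, still need 5.0 g).
Take 0.8333 servings of chickpeas: +5.0 g fiber for $0.42 (total $0.87, still need 0.0 g).
Filling from the cheapest source first is optimal under one linear minimum: $0.87.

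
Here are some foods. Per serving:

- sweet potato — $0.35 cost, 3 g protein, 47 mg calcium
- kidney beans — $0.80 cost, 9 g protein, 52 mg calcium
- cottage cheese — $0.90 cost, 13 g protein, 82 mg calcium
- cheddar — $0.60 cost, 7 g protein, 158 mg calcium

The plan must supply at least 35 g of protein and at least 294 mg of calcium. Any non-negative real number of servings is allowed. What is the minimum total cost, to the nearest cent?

Compare the cost at each extreme point of the feasible region.
sweet potato only: max(35/3, 294/47) = 11.67 servings → $4.08.
kidney beans only: max(35/9, 294/52) = 5.654 servings → $4.52.
cottage cheese only: max(35/13, 294/82) = 3.585 servings → $3.23.
cheddar only: max(35/7, 294/158) = 5 servings → $3.00.
sweet potato + kidney beans with both tight: 3.094 servings and 2.858 servings → $3.37.
sweet potato + cottage cheese with both tight: 2.608 servings and 2.09 servings → $2.79.
sweet potato + cheddar with both targets exact would need a negative amount; discard.
kidney beans + cottage cheese: the both-tight solution has a negative serving — not a feasible corner.
kidney beans + cheddar with both tight: 3.282 servings and 0.7807 servings → $3.09.
cottage cheese + cheddar with both tight: 2.346 servings and 0.6432 servings → $2.50.
The minimum over all feasible corners is $2.50.

$2.50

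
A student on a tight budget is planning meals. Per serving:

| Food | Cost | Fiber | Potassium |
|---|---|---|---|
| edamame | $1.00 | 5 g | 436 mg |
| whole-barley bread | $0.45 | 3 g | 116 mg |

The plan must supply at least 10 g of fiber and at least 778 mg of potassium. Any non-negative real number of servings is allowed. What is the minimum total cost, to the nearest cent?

$1.90

edamame only: max(10/5, 778/436) = 2 servings → $2.00.
whole-barley bread only: max(10/3, 778/116) = 6.707 servings → $3.02.
edamame + whole-barley bread with both tight: 1.613 servings and 0.6456 servings → $1.90.
The minimum over all feasible corners is $1.90.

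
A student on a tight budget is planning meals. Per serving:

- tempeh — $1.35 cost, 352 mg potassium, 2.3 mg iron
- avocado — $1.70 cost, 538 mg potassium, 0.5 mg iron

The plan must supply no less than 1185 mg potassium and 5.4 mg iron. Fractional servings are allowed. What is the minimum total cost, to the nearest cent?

$4.26

An LP optimum is at a vertex; with two nutrient constraints at most two foods are used. Check each candidate.
tempeh only: max(1185/352, 5.4/2.3) = 3.366 servings → $4.54.
avocado only: max(1185/538, 5.4/0.5) = 10.8 servings → $18.36.
tempeh + avocado with both tight: 2.179 servings and 0.777 servings → $4.26.
So the least-cost plan costs $4.26.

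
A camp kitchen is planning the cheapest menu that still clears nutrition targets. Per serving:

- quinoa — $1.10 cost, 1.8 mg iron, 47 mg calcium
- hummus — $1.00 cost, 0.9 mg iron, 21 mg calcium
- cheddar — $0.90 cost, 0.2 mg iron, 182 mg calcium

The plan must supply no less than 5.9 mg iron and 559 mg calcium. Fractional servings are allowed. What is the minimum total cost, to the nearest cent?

At the optimum either one food covers both requirements or two foods hit both targets exactly; no other combination can be cheaper.
quinoa only: max(5.9/1.8, 559/47) = 11.89 servings → $13.08.
hummus only: max(5.9/0.9, 559/21) = 26.62 servings → $26.62.
cheddar only: max(5.9/0.2, 559/182) = 29.5 servings → $26.55.
quinoa + hummus: intersection lies outside the first quadrant.
quinoa + cheddar with both tight: 3.023 servings and 2.291 servings → $5.39.
hummus + cheddar with both tight: 6.028 servings and 2.376 servings → $8.17.
So the least-cost plan costs $5.39.

$5.39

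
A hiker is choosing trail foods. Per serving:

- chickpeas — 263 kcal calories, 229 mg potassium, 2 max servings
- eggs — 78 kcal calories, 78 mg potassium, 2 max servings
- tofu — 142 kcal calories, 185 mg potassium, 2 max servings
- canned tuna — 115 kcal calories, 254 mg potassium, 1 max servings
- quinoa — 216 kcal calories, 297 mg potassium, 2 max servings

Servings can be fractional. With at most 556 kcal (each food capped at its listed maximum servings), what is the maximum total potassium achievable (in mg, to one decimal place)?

Potassium per kcal: canned tuna 2.209, quinoa 1.375, tofu 1.303, eggs 1, chickpeas 0.8707.
Take 1 serving of canned tuna: uses 115 kcal, +254.0 mg potassium (running total 254.0 mg).
Take 2 servings of quinoa: uses 432 kcal, +594.0 mg potassium (running total 848.0 mg).
Take 0.06338 servings of tofu: uses 9 kcal, +11.7 mg potassium (running total 859.7 mg).
Filling greedily by potassium-per-kcal is optimal for one linear limit, giving 859.7 mg.

859.7 mg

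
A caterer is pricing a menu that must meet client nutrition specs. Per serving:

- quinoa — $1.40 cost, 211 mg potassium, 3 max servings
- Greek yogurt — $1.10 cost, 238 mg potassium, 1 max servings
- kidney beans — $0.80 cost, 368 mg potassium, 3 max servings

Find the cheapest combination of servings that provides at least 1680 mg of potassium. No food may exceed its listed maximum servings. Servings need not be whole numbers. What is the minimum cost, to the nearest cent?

Cost per mg of potassium: kidney beans $0.0022, Greek yogurt $0.0046, quinoa $0.0066.
Take 3 servings of kidney beans: +1104.0 mg potassium for $2.40 (total $2.40, still need 576.0 mg).
Take 1 serving of Greek yogurt: +238.0 mg potassium for $1.10 (total $3.50, still need 338.0 mg).
Take 1.602 servings of quinoa: +338.0 mg potassium for $2.24 (total $5.74, still need 0.0 mg).
Filling from the cheapest source first is optimal under one linear minimum: $5.74.

$5.74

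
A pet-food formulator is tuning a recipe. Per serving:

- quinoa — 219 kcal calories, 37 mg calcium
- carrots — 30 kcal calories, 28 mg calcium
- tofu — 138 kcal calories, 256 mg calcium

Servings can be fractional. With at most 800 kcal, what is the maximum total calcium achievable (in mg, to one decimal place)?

1484.1 mg

Calcium per kcal: tofu 1.855, carrots 0.9333, quinoa 0.1689.
With no serving limits, spend the whole calories allowance on tofu: 800 kcal / 138 kcal × 256 mg = 1484.1 mg.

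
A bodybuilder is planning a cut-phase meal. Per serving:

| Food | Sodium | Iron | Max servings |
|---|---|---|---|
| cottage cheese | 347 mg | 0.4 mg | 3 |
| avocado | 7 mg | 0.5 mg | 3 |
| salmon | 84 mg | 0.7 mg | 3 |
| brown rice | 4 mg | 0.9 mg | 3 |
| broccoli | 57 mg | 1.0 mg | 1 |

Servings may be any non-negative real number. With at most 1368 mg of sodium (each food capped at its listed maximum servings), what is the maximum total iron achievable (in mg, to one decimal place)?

Iron per mg sodium: brown rice 0.225, avocado 0.07143, broccoli 0.01754, salmon 0.008333, cottage cheese 0.001153.
Take 3 servings of brown rice: uses 12 mg sodium, +2.7 mg iron (running total 2.7 mg).
Take 3 servings of avocado: uses 21 mg sodium, +1.5 mg iron (running total 4.2 mg).
Take 1 serving of broccoli: uses 57 mg sodium, +1.0 mg iron (running total 5.2 mg).
Take 3 servings of salmon: uses 252 mg sodium, +2.1 mg iron (running total 7.3 mg).
Take 2.957 servings of cottage cheese: uses 1026 mg sodium, +1.2 mg iron (running total 8.5 mg).
Greedy by best ratio exhausts the sodium allowance optimally: 8.5 mg.

8.5 mg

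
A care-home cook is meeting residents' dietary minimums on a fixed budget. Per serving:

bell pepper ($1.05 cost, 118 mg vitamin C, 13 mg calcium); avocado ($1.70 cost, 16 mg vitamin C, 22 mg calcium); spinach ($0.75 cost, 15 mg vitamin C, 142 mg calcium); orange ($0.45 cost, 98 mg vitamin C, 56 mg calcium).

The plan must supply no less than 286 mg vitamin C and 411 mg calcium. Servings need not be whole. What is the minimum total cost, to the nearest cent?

At the optimum either one food covers both requirements or two foods hit both targets exactly; no other combination can be cheaper.
bell pepper only: max(286/118, 411/13) = 31.62 servings → $33.20.
avocado only: max(286/16, 411/22) = 18.68 servings → $31.76.
spinach only: max(286/15, 411/142) = 19.07 servings → $14.30.
orange only: max(286/98, 411/56) = 7.339 servings → $3.30.
bell pepper + avocado with both targets exact would need a negative amount; discard.
bell pepper + spinach with both tight: 2.08 servings and 2.704 servings → $4.21.
bell pepper + orange with both targets exact would need a negative amount; discard.
avocado + spinach with both tight: 17.74 servings and 0.1462 servings → $30.26.
avocado + orange: the both-tight solution has a negative serving — not a feasible corner.
spinach + orange with both tight: 1.855 servings and 2.634 servings → $2.58.
The minimum over all feasible corners is $2.58.

$2.58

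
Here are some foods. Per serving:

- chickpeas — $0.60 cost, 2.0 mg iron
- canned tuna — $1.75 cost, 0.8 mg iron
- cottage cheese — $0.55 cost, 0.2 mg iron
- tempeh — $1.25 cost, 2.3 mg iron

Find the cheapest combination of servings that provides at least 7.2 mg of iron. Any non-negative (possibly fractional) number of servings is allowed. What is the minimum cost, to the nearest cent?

$2.16

Cost per mg of iron: chickpeas $0.3000, tempeh $0.5435, canned tuna $2.1875, cottage cheese $2.7500.
With no serving limits, use only chickpeas: 7.2 mg / 2.0 mg = 3.6 servings × $0.60 = $2.16.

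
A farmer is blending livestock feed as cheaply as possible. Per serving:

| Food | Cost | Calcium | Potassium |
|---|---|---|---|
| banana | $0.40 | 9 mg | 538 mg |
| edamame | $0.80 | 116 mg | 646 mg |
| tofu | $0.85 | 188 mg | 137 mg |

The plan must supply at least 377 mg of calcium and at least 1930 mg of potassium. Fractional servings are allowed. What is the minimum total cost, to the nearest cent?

For a min-cost LP with two ≥-constraints, a basic feasible solution has at most two positive variables.
banana only: max(377/9, 1930/538) = 41.89 servings → $16.76.
edamame only: max(377/116, 1930/646) = 3.25 servings → $2.60.
tofu only: max(377/188, 1930/137) = 14.09 servings → $11.97.
banana + edamame: the both-tight solution has a negative serving — not a feasible corner.
banana + tofu with both tight: 3.115 servings and 1.856 servings → $2.82.
edamame + tofu with both tight: 2.948 servings and 0.1863 servings → $2.52.
The minimum over all feasible corners is $2.52.

$2.52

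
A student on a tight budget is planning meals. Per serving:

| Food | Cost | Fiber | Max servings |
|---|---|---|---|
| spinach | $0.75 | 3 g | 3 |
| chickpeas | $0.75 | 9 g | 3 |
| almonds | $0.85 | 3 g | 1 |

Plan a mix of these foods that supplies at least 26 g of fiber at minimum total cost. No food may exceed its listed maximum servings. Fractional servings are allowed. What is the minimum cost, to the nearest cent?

Cost per g of fiber: chickpeas $0.0833, spinach $0.2500, almonds $0.2833.
Take 2.889 servings of chickpeas: +26.0 g fiber for $2.17 (total $2.17, still need 0.0 g).
Filling from the cheapest source first is optimal under one linear minimum: $2.17.

$2.17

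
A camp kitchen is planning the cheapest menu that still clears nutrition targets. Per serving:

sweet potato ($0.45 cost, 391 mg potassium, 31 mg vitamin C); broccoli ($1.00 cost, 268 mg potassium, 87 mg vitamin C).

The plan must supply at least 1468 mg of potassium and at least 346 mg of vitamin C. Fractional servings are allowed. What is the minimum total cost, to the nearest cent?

A basic optimal solution has at most two foods positive. Try each food alone and each pair with both targets met exactly.
sweet potato only: max(1468/391, 346/31) = 11.16 servings → $5.02.
broccoli only: max(1468/268, 346/87) = 5.478 servings → $5.48.
sweet potato + broccoli with both tight: 1.361 servings and 3.492 servings → $4.10.
Cheapest feasible corner: $4.10.

$4.10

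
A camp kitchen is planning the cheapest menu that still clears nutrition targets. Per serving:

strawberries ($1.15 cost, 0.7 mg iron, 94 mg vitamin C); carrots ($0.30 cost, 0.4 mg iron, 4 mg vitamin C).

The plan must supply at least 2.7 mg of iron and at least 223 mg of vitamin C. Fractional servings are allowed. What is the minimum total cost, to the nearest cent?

The cheapest plan sits at a corner of the feasible region — with two constraints it uses at most two foods.
strawberries only: max(2.7/0.7, 223/94) = 3.857 servings → $4.44.
carrots only: max(2.7/0.4, 223/4) = 55.75 servings → $16.73.
strawberries + carrots with both tight: 2.253 servings and 2.807 servings → $3.43.
The minimum over all feasible corners is $3.43.

$3.43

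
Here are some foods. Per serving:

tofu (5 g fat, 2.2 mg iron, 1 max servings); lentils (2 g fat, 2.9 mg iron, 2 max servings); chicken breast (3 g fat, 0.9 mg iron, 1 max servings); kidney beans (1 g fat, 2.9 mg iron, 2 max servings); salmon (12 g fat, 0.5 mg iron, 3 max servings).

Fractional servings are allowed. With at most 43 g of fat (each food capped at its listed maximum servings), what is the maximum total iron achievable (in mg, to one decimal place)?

15.9 mg

Iron per g fat: kidney beans 2.9, lentils 1.45, tofu 0.44, chicken breast 0.3, salmon 0.04167.
Take 2 servings of kidney beans: uses 2 g fat, +5.8 mg iron (running total 5.8 mg).
Take 2 servings of lentils: uses 4 g fat, +5.8 mg iron (running total 11.6 mg).
Take 1 serving of tofu: uses 5 g fat, +2.2 mg iron (running total 13.8 mg).
Take 1 serving of chicken breast: uses 3 g fat, +0.9 mg iron (running total 14.7 mg).
Take 2.417 servings of salmon: uses 29 g fat, +1.2 mg iron (running total 15.9 mg).
Greedy by best ratio exhausts the fat allowance optimally: 15.9 mg.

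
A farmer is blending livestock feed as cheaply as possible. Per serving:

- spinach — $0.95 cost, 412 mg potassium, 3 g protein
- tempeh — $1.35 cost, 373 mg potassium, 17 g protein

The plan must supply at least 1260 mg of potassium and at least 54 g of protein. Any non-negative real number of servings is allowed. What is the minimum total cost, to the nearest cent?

This is a tiny linear program; its minimum lies at a vertex of the feasible set. List the vertices and price them.
spinach only: max(1260/412, 54/3) = 18 servings → $17.10.
tempeh only: max(1260/373, 54/17) = 3.378 servings → $4.56.
spinach + tempeh with both tight: 0.2172 servings and 3.138 servings → $4.44.
So the least-cost plan costs $4.44.

$4.44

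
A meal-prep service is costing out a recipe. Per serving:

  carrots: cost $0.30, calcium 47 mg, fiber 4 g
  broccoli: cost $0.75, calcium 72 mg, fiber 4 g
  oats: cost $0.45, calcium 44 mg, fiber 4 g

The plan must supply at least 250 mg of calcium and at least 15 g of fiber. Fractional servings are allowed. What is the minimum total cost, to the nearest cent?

carrots only: max(250/47, 15/4) = 5.319 servings → $1.60.
broccoli only: max(250/72, 15/4) = 3.75 servings → $2.81.
oats only: max(250/44, 15/4) = 5.682 servings → $2.56.
carrots + broccoli with both tight: 0.8 servings and 2.95 servings → $2.45.
carrots + oats with both targets exact would need a negative amount; discard.
broccoli + oats with both tight: 3.036 servings and 0.7143 servings → $2.60.
The minimum over all feasible corners is $1.60.

$1.60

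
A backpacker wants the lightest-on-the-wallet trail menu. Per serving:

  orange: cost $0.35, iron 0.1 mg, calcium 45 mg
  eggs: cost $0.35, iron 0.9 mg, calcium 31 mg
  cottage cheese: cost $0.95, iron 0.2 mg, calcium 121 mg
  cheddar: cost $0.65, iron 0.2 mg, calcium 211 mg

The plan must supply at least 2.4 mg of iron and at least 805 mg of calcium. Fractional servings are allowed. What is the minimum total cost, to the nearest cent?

$2.96

Minimising a linear cost over {iron ≥ 2.4, calcium ≥ 805, servings ≥ 0} — the optimum is at a vertex, using one or two foods.
orange only: max(2.4/0.1, 805/45) = 24 servings → $8.40.
eggs only: max(2.4/0.9, 805/31) = 25.97 servings → $9.09.
cottage cheese only: max(2.4/0.2, 805/121) = 12 servings → $11.40.
cheddar only: max(2.4/0.2, 805/211) = 12 servings → $7.80.
orange + eggs with both tight: 17.38 servings and 0.7353 servings → $6.34.
orange + cottage cheese with both targets exact would need a negative amount; discard.
orange + cheddar with both targets exact would need a negative amount; discard.
eggs + cottage cheese with both tight: 1.26 servings and 6.33 servings → $6.45.
eggs + cheddar with both tight: 1.88 servings and 3.539 servings → $2.96.
cottage cheese + cheddar: the both-tight solution has a negative serving — not a feasible corner.
The minimum over all feasible corners is $2.96.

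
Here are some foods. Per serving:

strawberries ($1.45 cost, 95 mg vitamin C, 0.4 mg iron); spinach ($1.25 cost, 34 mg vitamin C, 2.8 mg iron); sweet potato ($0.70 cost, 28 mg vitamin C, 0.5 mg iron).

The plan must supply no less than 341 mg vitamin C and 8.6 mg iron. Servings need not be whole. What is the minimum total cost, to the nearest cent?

Minimising a linear cost over {vitamin C ≥ 341, iron ≥ 8.6, servings ≥ 0} — the optimum is at a vertex, using one or two foods.
strawberries only: max(341/95, 8.6/0.4) = 21.5 servings → $31.18.
spinach only: max(341/34, 8.6/2.8) = 10.03 servings → $12.54.
sweet potato only: max(341/28, 8.6/0.5) = 17.2 servings → $12.04.
strawberries + spinach with both tight: 2.624 servings and 2.697 servings → $7.18.
strawberries + sweet potato: the both-tight solution has a negative serving — not a feasible corner.
spinach + sweet potato with both tight: 1.145 servings and 10.79 servings → $8.98.
The minimum over all feasible corners is $7.18.

$7.18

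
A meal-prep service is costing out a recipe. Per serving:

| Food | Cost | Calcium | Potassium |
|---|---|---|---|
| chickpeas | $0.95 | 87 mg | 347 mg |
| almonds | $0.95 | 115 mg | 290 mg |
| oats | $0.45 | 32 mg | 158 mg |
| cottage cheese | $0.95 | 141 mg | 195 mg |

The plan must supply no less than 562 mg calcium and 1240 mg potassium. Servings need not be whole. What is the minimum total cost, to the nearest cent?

$4.41

The cheapest plan sits at a corner of the feasible region — with two constraints it uses at most two foods.
chickpeas only: max(562/87, 1240/347) = 6.46 servings → $6.14.
almonds only: max(562/115, 1240/290) = 4.887 servings → $4.64.
oats only: max(562/32, 1240/158) = 17.56 servings → $7.90.
cottage cheese only: max(562/141, 1240/195) = 6.359 servings → $6.04.
chickpeas + almonds: intersection lies outside the first quadrant.
chickpeas + oats: intersection lies outside the first quadrant.
chickpeas + cottage cheese with both tight: 2.041 servings and 2.726 servings → $4.53.
almonds + oats: intersection lies outside the first quadrant.
almonds + cottage cheese with both tight: 3.534 servings and 1.104 servings → $4.41.
oats + cottage cheese with both tight: 4.068 servings and 3.062 servings → $4.74.
The minimum over all feasible corners is $4.41.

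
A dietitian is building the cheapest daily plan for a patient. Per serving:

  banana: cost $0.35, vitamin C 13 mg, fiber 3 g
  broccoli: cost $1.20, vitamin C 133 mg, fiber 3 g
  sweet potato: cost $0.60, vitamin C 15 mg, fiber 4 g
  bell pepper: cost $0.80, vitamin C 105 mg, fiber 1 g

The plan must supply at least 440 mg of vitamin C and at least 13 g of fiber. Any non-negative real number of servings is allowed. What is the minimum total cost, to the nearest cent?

$4.12

Two binding constraints pin down two serving amounts, so the optimal mix uses at most two foods. The candidates are each food alone (scaled to the tighter of vitamin C/fiber) and each pair with both constraints tight.
banana only: max(440/13, 13/3) = 33.85 servings → $11.85.
broccoli only: max(440/133, 13/3) = 4.333 servings → $5.20.
sweet potato only: max(440/15, 13/4) = 29.33 servings → $17.60.
bell pepper only: max(440/105, 13/1) = 13 servings → $10.40.
banana + broccoli with both tight: 1.136 servings and 3.197 servings → $4.23.
banana + sweet potato with both targets exact would need a negative amount; discard.
banana + bell pepper with both tight: 3.063 servings and 3.811 servings → $4.12.
broccoli + sweet potato with both tight: 3.214 servings and 0.8398 servings → $4.36.
broccoli + bell pepper with both targets exact would need a negative amount; discard.
sweet potato + bell pepper with both tight: 2.284 servings and 3.864 servings → $4.46.
Cheapest feasible corner: $4.12.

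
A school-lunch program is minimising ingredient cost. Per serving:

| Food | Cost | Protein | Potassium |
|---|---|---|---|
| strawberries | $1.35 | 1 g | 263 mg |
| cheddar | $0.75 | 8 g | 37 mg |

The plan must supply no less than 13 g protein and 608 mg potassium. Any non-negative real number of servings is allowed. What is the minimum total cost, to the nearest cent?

Check every corner: each single food scaled to meet both minima, and each pair solved so both constraints bind.
strawberries only: max(13/1, 608/263) = 13 servings → $17.55.
cheddar only: max(13/8, 608/37) = 16.43 servings → $12.32.
strawberries + cheddar with both tight: 2.12 servings and 1.36 servings → $3.88.
So the least-cost plan costs $3.88.

$3.88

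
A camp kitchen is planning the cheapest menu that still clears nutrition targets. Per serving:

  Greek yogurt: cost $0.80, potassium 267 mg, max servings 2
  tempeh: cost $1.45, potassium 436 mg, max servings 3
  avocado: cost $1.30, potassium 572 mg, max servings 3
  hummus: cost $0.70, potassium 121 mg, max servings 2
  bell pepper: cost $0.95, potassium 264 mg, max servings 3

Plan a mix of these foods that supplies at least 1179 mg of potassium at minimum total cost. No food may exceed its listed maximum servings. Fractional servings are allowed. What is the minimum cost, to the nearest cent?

Cost per mg of potassium: avocado $0.0023, Greek yogurt $0.0030, tempeh $0.0033, bell pepper $0.0036, hummus $0.0058.
Take 2.061 servings of avocado: +1179.0 mg potassium for $2.68 (total $2.68, still need 0.0 mg).
Greedy by cheapest-per-mg is optimal for a single linear constraint, so the minimum cost is $2.68.

$2.68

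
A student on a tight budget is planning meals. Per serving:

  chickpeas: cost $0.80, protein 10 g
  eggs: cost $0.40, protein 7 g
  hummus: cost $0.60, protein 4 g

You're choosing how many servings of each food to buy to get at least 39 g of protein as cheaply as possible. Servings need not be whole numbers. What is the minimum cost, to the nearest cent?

Cost per g of protein: eggs $0.0571, chickpeas $0.0800, hummus $0.1500.
With no serving limits, use only eggs: 39 g / 7 g = 5.571 servings × $0.40 = $2.23.

$2.23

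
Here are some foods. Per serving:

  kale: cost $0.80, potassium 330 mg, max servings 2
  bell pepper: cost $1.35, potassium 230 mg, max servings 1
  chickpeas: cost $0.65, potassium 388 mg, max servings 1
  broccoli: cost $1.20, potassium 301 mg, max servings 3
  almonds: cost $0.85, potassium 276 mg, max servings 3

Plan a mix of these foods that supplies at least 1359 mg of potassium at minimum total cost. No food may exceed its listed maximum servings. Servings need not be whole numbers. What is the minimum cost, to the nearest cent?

Cost per mg of potassium: chickpeas $0.0017, kale $0.0024, almonds $0.0031, broccoli $0.0040, bell pepper $0.0059.
Take 1 serving of chickpeas: +388.0 mg potassium for $0.65 (total $0.65, still need 971.0 mg).
Take 2 servings of kale: +660.0 mg potassium for $1.60 (total $2.25, still need 311.0 mg).
Take 1.127 servings of almonds: +311.0 mg potassium for $0.96 (total $3.21, still need 0.0 mg).
Filling from the cheapest source first is optimal under one linear minimum: $3.21.

$3.21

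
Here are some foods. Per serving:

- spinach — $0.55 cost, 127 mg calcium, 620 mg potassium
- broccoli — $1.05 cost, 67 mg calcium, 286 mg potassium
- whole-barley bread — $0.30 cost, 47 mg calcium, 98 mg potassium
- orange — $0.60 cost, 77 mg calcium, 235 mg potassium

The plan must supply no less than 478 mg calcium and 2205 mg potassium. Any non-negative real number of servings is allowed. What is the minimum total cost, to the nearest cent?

$2.07

The cheapest plan sits at a corner of the feasible region — with two constraints it uses at most two foods.
spinach only: max(478/127, 2205/620) = 3.764 servings → $2.07.
broccoli only: max(478/67, 2205/286) = 7.71 servings → $8.10.
whole-barley bread only: max(478/47, 2205/98) = 22.5 servings → $6.75.
orange only: max(478/77, 2205/235) = 9.383 servings → $5.63.
spinach + broccoli with both tight: 2.113 servings and 3.129 servings → $4.45.
spinach + whole-barley bread with both tight: 3.402 servings and 0.9779 servings → $2.16.
spinach + orange with both tight: 3.211 servings and 0.9123 servings → $2.31.
broccoli + whole-barley bread: intersection lies outside the first quadrant.
broccoli + orange: intersection lies outside the first quadrant.
whole-barley bread + orange: the both-tight solution has a negative serving — not a feasible corner.
Cheapest feasible corner: $2.07.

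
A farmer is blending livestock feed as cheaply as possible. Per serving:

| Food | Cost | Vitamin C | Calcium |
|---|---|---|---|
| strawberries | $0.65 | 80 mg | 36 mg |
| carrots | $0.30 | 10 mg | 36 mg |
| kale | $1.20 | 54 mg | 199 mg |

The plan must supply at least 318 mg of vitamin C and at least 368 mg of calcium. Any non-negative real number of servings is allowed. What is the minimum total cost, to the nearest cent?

A basic optimal solution has at most two foods positive. Try each food alone and each pair with both targets met exactly.
strawberries only: max(318/80, 368/36) = 10.22 servings → $6.64.
carrots only: max(318/10, 368/36) = 31.8 servings → $9.54.
kale only: max(318/54, 368/199) = 5.889 servings → $7.07.
strawberries + carrots with both tight: 3.083 servings and 7.14 servings → $4.15.
strawberries + kale with both tight: 3.106 servings and 1.287 servings → $3.56.
carrots + kale: the both-tight solution has a negative serving — not a feasible corner.
So the least-cost plan costs $3.56.

$3.56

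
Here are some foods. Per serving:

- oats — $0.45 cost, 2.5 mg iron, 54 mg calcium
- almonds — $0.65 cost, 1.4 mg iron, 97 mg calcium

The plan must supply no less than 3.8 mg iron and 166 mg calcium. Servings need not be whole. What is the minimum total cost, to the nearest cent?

This is a tiny linear program; its minimum lies at a vertex of the feasible set. List the vertices and price them.
oats only: max(3.8/2.5, 166/54) = 3.074 servings → $1.38.
almonds only: max(3.8/1.4, 166/97) = 2.714 servings → $1.76.
oats + almonds with both tight: 0.8161 servings and 1.257 servings → $1.18.
So the least-cost plan costs $1.18.

$1.18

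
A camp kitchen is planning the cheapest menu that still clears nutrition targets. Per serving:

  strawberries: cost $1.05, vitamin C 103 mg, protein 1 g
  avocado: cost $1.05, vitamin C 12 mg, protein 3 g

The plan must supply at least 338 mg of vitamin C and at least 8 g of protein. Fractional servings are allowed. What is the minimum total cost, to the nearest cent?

Minimising a linear cost over {vitamin C ≥ 338, protein ≥ 8, servings ≥ 0} — the optimum is at a vertex, using one or two foods.
strawberries only: max(338/103, 8/1) = 8 servings → $8.40.
avocado only: max(338/12, 8/3) = 28.17 servings → $29.57.
strawberries + avocado with both tight: 3.091 servings and 1.636 servings → $4.96.
Cheapest feasible corner: $4.96.

$4.96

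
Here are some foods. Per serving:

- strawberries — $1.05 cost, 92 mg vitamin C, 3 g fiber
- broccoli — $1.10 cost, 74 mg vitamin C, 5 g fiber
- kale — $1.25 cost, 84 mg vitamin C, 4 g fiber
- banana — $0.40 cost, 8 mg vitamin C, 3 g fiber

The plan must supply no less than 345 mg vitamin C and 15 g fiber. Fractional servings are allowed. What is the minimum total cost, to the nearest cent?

strawberries only: max(345/92, 15/3) = 5 servings → $5.25.
broccoli only: max(345/74, 15/5) = 4.662 servings → $5.13.
kale only: max(345/84, 15/4) = 4.107 servings → $5.13.
banana only: max(345/8, 15/3) = 43.12 servings → $17.25.
strawberries + broccoli with both tight: 2.584 servings and 1.45 servings → $4.31.
strawberries + kale with both tight: 1.034 servings and 2.974 servings → $4.80.
strawberries + banana with both tight: 3.631 servings and 1.369 servings → $4.36.
broccoli + kale: intersection lies outside the first quadrant.
broccoli + banana with both targets exact would need a negative amount; discard.
kale + banana: intersection lies outside the first quadrant.
Cheapest feasible corner: $4.31.

$4.31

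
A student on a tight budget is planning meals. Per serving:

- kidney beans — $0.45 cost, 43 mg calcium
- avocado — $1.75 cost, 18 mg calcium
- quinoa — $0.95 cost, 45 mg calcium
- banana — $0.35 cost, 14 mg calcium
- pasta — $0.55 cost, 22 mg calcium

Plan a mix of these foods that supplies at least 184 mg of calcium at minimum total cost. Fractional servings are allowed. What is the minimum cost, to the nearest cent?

Cost per mg of calcium: kidney beans $0.0105, quinoa $0.0211, banana $0.0250, pasta $0.0250, avocado $0.0972.
With no serving limits, use only kidney beans: 184 mg / 43 mg = 4.279 servings × $0.45 = $1.93.

$1.93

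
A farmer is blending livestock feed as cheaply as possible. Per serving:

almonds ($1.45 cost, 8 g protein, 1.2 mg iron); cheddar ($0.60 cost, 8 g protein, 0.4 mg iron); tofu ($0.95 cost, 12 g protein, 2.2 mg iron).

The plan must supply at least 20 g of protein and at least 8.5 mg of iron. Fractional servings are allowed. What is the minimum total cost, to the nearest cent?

The cheapest plan sits at a corner of the feasible region — with two constraints it uses at most two foods.
almonds only: max(20/8, 8.5/1.2) = 7.083 servings → $10.27.
cheddar only: max(20/8, 8.5/0.4) = 21.25 servings → $12.75.
tofu only: max(20/12, 8.5/2.2) = 3.864 servings → $3.67.
almonds + cheddar: the both-tight solution has a negative serving — not a feasible corner.
almonds + tofu with both targets exact would need a negative amount; discard.
cheddar + tofu with both targets exact would need a negative amount; discard.
Cheapest feasible corner: $3.67.

$3.67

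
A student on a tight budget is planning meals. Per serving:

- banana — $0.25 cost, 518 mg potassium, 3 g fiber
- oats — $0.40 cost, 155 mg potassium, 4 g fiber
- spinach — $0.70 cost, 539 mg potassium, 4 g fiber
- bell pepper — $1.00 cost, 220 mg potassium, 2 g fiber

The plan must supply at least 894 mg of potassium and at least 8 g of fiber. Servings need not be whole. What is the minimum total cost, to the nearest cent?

$0.67

Compare the cost at each extreme point of the feasible region.
banana only: max(894/518, 8/3) = 2.667 servings → $0.67.
oats only: max(894/155, 8/4) = 5.768 servings → $2.31.
spinach only: max(894/539, 8/4) = 2 servings → $1.40.
bell pepper only: max(894/220, 8/2) = 4.064 servings → $4.06.
banana + oats with both tight: 1.454 servings and 0.9098 servings → $0.73.
banana + spinach: the both-tight solution has a negative serving — not a feasible corner.
banana + bell pepper with both tight: 0.07447 servings and 3.888 servings → $3.91.
oats + spinach with both tight: 0.4792 servings and 1.521 servings → $1.26.
oats + bell pepper: intersection lies outside the first quadrant.
spinach + bell pepper with both tight: 0.1414 servings and 3.717 servings → $3.82.
Cheapest feasible corner: $0.67.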